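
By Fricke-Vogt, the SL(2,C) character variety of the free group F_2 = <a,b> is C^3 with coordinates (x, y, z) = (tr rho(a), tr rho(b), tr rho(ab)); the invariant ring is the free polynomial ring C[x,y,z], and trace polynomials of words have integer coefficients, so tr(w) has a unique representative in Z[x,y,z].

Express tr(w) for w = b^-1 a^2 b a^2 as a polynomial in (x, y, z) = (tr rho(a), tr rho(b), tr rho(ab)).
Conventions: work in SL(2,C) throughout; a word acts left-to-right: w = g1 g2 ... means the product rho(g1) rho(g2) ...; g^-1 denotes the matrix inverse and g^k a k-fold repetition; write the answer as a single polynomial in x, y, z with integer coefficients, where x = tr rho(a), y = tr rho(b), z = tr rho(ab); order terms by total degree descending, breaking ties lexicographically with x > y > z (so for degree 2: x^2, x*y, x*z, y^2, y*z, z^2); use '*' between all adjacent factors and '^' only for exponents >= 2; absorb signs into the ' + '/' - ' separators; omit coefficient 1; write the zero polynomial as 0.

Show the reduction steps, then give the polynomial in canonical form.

tr(a b a) = tr(a)*tr(b a) - tr(b)  (reduce the a square) = x*z - y
tr(b a^3) = tr(a)*tr(a b a) - tr(a b)  (reduce the a square) = x^2*z - x*y - z
tr(a^2 b a^2) = tr(a)*tr(b a^3) - tr(b a^2)  (reduce the a square) = x^3*z - x^2*y - 2*x*z + y
tr(b a b a) = tr(b a)*tr(b a) - tr(1)  (split on b) = z^2 - 2
tr(b a b) = tr(b)*tr(a b) - tr(a)  (reduce the b square) = y*z - x
tr(b a^2 b a) = tr(a)*tr(b a b a) - tr(b a b)  (reduce the a square) = x*z^2 - y*z - x
tr(b^2) = tr(b)*tr(b) - tr(1)  (reduce the b square) = y^2 - 2
tr(b a^2 b) = tr(a)*tr(b^2 a) - tr(b^2)  (reduce the a square) = x*y*z - x^2 - y^2 + 2
tr(a^2 b a^2 b) = tr(a)*tr(b a^2 b a) - tr(b a^2 b)  (reduce the a square) = x^2*z^2 - 2*x*y*z + y^2 - 2
tr(b^-1 a^2 b a^2) = tr(a^2 b a^2)*tr(b) - tr(a^2 b a^2 b)  (eliminate b^-1) = x^3*y*z - x^2*y^2 - x^2*z^2 + 2

x^3*y*z - x^2*y^2 - x^2*z^2 + 2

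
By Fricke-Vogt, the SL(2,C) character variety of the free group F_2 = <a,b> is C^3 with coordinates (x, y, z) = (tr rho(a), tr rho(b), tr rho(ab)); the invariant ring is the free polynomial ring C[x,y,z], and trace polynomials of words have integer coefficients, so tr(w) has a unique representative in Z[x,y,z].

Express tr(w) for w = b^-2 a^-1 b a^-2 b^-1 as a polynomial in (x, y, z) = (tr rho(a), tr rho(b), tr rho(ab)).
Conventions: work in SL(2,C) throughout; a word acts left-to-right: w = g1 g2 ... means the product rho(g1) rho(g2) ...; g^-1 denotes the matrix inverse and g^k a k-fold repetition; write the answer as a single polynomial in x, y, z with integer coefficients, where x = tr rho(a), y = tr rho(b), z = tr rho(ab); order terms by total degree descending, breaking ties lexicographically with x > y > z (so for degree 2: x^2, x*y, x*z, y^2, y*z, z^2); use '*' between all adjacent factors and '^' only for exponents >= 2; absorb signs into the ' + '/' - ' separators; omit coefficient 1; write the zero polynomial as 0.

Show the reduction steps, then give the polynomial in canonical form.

tr(a^-1) = tr(a) = x
and tr(a b a) = tr(a) tr(b a) - tr(b)   [square of a] = x*z - y
tr(a b a b) = tr(a b) tr(a b) - tr(1)   [split at a repeated a] = z^2 - 2
and tr(b^-1 a b a) = tr(a b a) tr(b) - tr(a b a b)   [inverse elimination on b] = x*y*z - y^2 - z^2 + 2
and tr(b a^-1 b^-1 a) = tr(b^-1 a b) tr(a) - tr(b^-1 a b a)   [inverse elimination on a] = -x*y*z + x^2 + y^2 + z^2 - 2
tr(b^-1 a^-1 b a^-1) = tr(b a^-1 b^-1) tr(a) - tr(b a^-1 b^-1 a)   [inverse elimination on a] = x*y*z - y^2 - z^2 + 2
and tr(a^-1 b a^-2 b^-1) = tr(b^-1 a^-1 b a^-1) tr(a) - tr(b^-1 a^-1 b)   [inverse elimination on a] = x^2*y*z - x*y^2 - x*z^2 + x
and tr(a^-1 b) = tr(b) tr(a) - tr(b a)   [inverse elimination on a] = x*y - z
and tr(a^-1 b a^-1) = tr(a^-1 b) tr(a) - tr(a^-1 b a)   [inverse elimination on a] = x^2*y - x*z - y
next, tr(a^-1 b a^-2) = tr(a^-1 b a^-1) tr(a) - tr(a^-1 b)   [inverse elimination on a] = x^3*y - x^2*z - 2*x*y + z
tr(b^-1 a^-1 b a^-2 b^-1) = tr(a^-1 b a^-2 b^-1) tr(b) - tr(a^-1 b a^-2)   [inverse elimination on b] = x^2*y^2*z - x^3*y - x*y^3 - x*y*z^2 + x^2*z + 3*x*y - z
next, tr(b^-2 a^-1 b a^-2 b^-1) = tr(b^-1 a^-1 b a^-2 b^-1) tr(b) - tr(b^-1 a^-1 b a^-2)   [inverse elimination on b] = x^2*y^3*z - x^3*y^2 - x*y^4 - x*y^2*z^2 + 4*x*y^2 + x*z^2 - y*z - x

x^2*y^3*z - x^3*y^2 - x*y^4 - x*y^2*z^2 + 4*x*y^2 + x*z^2 - y*z - x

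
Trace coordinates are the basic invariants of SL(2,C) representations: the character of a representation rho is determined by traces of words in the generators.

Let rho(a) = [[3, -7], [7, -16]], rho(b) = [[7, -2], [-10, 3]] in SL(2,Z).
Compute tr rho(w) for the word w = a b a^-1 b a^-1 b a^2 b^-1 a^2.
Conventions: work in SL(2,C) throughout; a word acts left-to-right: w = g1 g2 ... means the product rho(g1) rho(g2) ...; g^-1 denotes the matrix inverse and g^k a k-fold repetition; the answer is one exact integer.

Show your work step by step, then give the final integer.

rho(a) = [[3, -7], [7, -16]]
... * rho(b) = [[7, -2], [-10, 3]]  ->  [[91, -27], [209, -62]]
... * rho(a^-1) = [[-16, 7], [-7, 3]]  ->  [[-1267, 556], [-2910, 1277]]
... * rho(b) = [[7, -2], [-10, 3]]  ->  [[-14429, 4202], [-33140, 9651]]
... * rho(a^-1) = [[-16, 7], [-7, 3]]  ->  [[201450, -88397], [462683, -203027]]
... * rho(b) = [[7, -2], [-10, 3]]  ->  [[2294120, -668091], [5269051, -1534447]]
... * rho(a) = [[3, -7], [7, -16]]  ->  [[2205723, -5369384], [5066024, -12332205]]
... * rho(a) = [[3, -7], [7, -16]]  ->  [[-30968519, 70470083], [-71127363, 161853112]]
... * rho(b^-1) = [[3, 2], [10, 7]]  ->  [[611795273, 431353543], [1405149031, 990717058]]
... * rho(a) = [[3, -7], [7, -16]]  ->  [[4854860620, -11184223599], [11150466499, -25687516145]]
... * rho(a) = [[3, -7], [7, -16]]  ->  [[-63724983333, 144963553244], [-146361213518, 332946992827]]
tr = -63724983333 + 332946992827 = 269222009494

269222009494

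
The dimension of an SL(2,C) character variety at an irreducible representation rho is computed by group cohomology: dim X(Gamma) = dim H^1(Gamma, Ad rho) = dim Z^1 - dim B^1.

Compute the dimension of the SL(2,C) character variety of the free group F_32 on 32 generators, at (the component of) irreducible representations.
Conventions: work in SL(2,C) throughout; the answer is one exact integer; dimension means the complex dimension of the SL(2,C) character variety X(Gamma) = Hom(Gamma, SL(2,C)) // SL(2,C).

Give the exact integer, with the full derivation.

Gamma = F_32 has 32 generators and no relators.
So Z^1 = (sl_2)^32 in full: dim Z^1 = 96.
At an irreducible rho the centralizer of the image in sl_2 is 0, so the coboundary map sl_2 -> Z^1 is injective: dim B^1 = 3.
dim H^1 = 96 - 3 = 93, which is dim X.

93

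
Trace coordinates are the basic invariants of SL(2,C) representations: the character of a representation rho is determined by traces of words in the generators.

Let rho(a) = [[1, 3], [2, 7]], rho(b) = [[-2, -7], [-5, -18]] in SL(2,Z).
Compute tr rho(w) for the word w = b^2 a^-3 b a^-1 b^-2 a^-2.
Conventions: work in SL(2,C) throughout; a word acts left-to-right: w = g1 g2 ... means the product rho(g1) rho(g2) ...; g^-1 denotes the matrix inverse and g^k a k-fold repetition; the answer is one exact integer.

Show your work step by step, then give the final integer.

rho(b) = [[-2, -7], [-5, -18]]
... * rho(b) = [[-2, -7], [-5, -18]]  ->  [[39, 140], [100, 359]]
... * rho(a^-1) = [[7, -3], [-2, 1]]  ->  [[-7, 23], [-18, 59]]
... * rho(a^-1) = [[7, -3], [-2, 1]]  ->  [[-95, 44], [-244, 113]]
... * rho(a^-1) = [[7, -3], [-2, 1]]  ->  [[-753, 329], [-1934, 845]]
... * rho(b) = [[-2, -7], [-5, -18]]  ->  [[-139, -651], [-357, -1672]]
... * rho(a^-1) = [[7, -3], [-2, 1]]  ->  [[329, -234], [845, -601]]
... * rho(b^-1) = [[-18, 7], [5, -2]]  ->  [[-7092, 2771], [-18215, 7117]]
... * rho(b^-1) = [[-18, 7], [5, -2]]  ->  [[141511, -55186], [363455, -141739]]
... * rho(a^-1) = [[7, -3], [-2, 1]]  ->  [[1100949, -479719], [2827663, -1232104]]
... * rho(a^-1) = [[7, -3], [-2, 1]]  ->  [[8666081, -3782566], [22257849, -9715093]]
tr = 8666081 + -9715093 = -1049012

-1049012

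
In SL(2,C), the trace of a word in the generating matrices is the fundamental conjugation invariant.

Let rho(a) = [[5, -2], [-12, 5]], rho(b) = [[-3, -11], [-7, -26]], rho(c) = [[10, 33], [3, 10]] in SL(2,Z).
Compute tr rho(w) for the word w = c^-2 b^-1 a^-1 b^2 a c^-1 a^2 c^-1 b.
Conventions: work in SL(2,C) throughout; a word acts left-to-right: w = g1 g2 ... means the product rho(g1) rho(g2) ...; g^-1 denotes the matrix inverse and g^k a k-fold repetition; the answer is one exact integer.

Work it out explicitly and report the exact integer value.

rho(c^-1) = [[10, -33], [-3, 10]]
... * rho(c^-1) = [[10, -33], [-3, 10]]  ->  [[199, -660], [-60, 199]]
... * rho(b^-1) = [[-26, 11], [7, -3]]  ->  [[-9794, 4169], [2953, -1257]]
... * rho(a^-1) = [[5, 2], [12, 5]]  ->  [[1058, 1257], [-319, -379]]
... * rho(b) = [[-3, -11], [-7, -26]]  ->  [[-11973, -44320], [3610, 13363]]
... * rho(b) = [[-3, -11], [-7, -26]]  ->  [[346159, 1284023], [-104371, -387148]]
... * rho(a) = [[5, -2], [-12, 5]]  ->  [[-13677481, 5727797], [4123921, -1726998]]
... * rho(c^-1) = [[10, -33], [-3, 10]]  ->  [[-153958201, 508634843], [46420204, -153359373]]
... * rho(a) = [[5, -2], [-12, 5]]  ->  [[-6873409121, 2851090617], [2072413496, -859637273]]
... * rho(a) = [[5, -2], [-12, 5]]  ->  [[-68580133009, 28002271327], [20677714756, -8443013357]]
... * rho(c^-1) = [[10, -33], [-3, 10]]  ->  [[-769808144071, 2543167102567], [232106187631, -766794720518]]
... * rho(b) = [[-3, -11], [-7, -26]]  ->  [[-15492745285756, -57654455081961], [4671244480733, 17383494669527]]
tr = -15492745285756 + 17383494669527 = 1890749383771

1890749383771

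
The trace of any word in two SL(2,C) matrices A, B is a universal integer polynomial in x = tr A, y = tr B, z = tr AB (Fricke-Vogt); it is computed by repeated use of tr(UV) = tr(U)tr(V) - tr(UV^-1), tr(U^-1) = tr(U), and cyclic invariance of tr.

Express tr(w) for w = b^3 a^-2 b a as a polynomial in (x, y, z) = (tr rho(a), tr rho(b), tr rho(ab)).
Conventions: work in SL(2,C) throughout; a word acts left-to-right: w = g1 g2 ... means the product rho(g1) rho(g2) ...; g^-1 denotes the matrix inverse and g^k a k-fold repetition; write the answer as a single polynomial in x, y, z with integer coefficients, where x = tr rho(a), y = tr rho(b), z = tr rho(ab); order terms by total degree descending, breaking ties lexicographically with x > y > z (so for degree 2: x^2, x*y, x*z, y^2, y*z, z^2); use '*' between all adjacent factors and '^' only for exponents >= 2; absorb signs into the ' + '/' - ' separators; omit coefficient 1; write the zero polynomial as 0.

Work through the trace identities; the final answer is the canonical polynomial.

trace(b a b) = trace(b) * trace(a b) - trace(a)   [square of b] = y*z - x
trace(a b^3) = trace(b) * trace(b a b) - trace(b a)   [square of b] = y^2*z - x*y - z
trace(b a b^3) = trace(b) * trace(a b^3) - trace(a b^2)   [square of b] = y^3*z - x*y^2 - 2*y*z + x
trace(a b a b) = trace(a b) * trace(a b) - trace(1)   [split at a repeated a] = z^2 - 2
trace(a b a) = trace(a) * trace(b a) - trace(b)   [square of a] = x*z - y
trace(b a b a b) = trace(b) * trace(a b a b) - trace(a b a)   [square of b] = y*z^2 - x*z - y
trace(b a b^3 a) = trace(b) * trace(b a b a b) - trace(b a b a)   [square of b] = y^2*z^2 - x*y*z - y^2 - z^2 + 2
trace(a^-1 b a b^3) = trace(b a b^3) * trace(a) - trace(b a b^3 a)   [inverse elimination on a] = x*y^3*z - x^2*y^2 - y^2*z^2 - x*y*z + x^2 + y^2 + z^2 - 2
trace(b^3 a^-2 b a) = trace(a^-1 b a b^3) * trace(a) - trace(a^-1 b a b^3 a)   [inverse elimination on a] = x^2*y^3*z - x^3*y^2 - x*y^2*z^2 - x^2*y*z - y^3*z + x^3 + 2*x*y^2 + x*z^2 + 2*y*z - 3*x

x^2*y^3*z - x^3*y^2 - x*y^2*z^2 - x^2*y*z - y^3*z + x^3 + 2*x*y^2 + x*z^2 + 2*y*z - 3*x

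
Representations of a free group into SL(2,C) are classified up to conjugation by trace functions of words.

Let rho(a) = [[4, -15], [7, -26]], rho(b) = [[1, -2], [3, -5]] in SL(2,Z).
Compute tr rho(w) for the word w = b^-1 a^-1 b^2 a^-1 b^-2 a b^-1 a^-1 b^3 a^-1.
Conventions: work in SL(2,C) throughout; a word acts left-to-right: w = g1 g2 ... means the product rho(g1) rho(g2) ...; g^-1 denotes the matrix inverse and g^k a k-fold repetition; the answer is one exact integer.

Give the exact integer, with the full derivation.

450670946

rho(b^-1) = [[-5, 2], [-3, 1]]
... * rho(a^-1) = [[-26, 15], [-7, 4]]  ->  [[116, -67], [71, -41]]
... * rho(b) = [[1, -2], [3, -5]]  ->  [[-85, 103], [-52, 63]]
... * rho(b) = [[1, -2], [3, -5]]  ->  [[224, -345], [137, -211]]
... * rho(a^-1) = [[-26, 15], [-7, 4]]  ->  [[-3409, 1980], [-2085, 1211]]
... * rho(b^-1) = [[-5, 2], [-3, 1]]  ->  [[11105, -4838], [6792, -2959]]
... * rho(b^-1) = [[-5, 2], [-3, 1]]  ->  [[-41011, 17372], [-25083, 10625]]
... * rho(a) = [[4, -15], [7, -26]]  ->  [[-42440, 163493], [-25957, 99995]]
... * rho(b^-1) = [[-5, 2], [-3, 1]]  ->  [[-278279, 78613], [-170200, 48081]]
... * rho(a^-1) = [[-26, 15], [-7, 4]]  ->  [[6684963, -3859733], [4088633, -2360676]]
... * rho(b) = [[1, -2], [3, -5]]  ->  [[-4894236, 5928739], [-2993395, 3626114]]
... * rho(b) = [[1, -2], [3, -5]]  ->  [[12891981, -19855223], [7884947, -12143780]]
... * rho(b) = [[1, -2], [3, -5]]  ->  [[-46673688, 73492153], [-28546393, 44949006]]
... * rho(a^-1) = [[-26, 15], [-7, 4]]  ->  [[699070817, -406136708], [427563176, -248399871]]
tr = 699070817 + -248399871 = 450670946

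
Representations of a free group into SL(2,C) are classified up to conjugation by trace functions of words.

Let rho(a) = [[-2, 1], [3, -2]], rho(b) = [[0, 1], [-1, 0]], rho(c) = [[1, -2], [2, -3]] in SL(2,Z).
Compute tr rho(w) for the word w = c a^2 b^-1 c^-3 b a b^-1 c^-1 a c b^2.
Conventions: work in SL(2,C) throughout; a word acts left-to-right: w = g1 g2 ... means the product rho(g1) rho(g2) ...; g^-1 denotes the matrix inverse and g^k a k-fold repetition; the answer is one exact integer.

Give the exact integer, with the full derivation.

rho(c) = [[1, -2], [2, -3]]
... * rho(a) = [[-2, 1], [3, -2]]  ->  [[-8, 5], [-13, 8]]
... * rho(a) = [[-2, 1], [3, -2]]  ->  [[31, -18], [50, -29]]
... * rho(b^-1) = [[0, -1], [1, 0]]  ->  [[-18, -31], [-29, -50]]
... * rho(c^-1) = [[-3, 2], [-2, 1]]  ->  [[116, -67], [187, -108]]
... * rho(c^-1) = [[-3, 2], [-2, 1]]  ->  [[-214, 165], [-345, 266]]
... * rho(c^-1) = [[-3, 2], [-2, 1]]  ->  [[312, -263], [503, -424]]
... * rho(b) = [[0, 1], [-1, 0]]  ->  [[263, 312], [424, 503]]
... * rho(a) = [[-2, 1], [3, -2]]  ->  [[410, -361], [661, -582]]
... * rho(b^-1) = [[0, -1], [1, 0]]  ->  [[-361, -410], [-582, -661]]
... * rho(c^-1) = [[-3, 2], [-2, 1]]  ->  [[1903, -1132], [3068, -1825]]
... * rho(a) = [[-2, 1], [3, -2]]  ->  [[-7202, 4167], [-11611, 6718]]
... * rho(c) = [[1, -2], [2, -3]]  ->  [[1132, 1903], [1825, 3068]]
... * rho(b) = [[0, 1], [-1, 0]]  ->  [[-1903, 1132], [-3068, 1825]]
... * rho(b) = [[0, 1], [-1, 0]]  ->  [[-1132, -1903], [-1825, -3068]]
tr = -1132 + -3068 = -4200

-4200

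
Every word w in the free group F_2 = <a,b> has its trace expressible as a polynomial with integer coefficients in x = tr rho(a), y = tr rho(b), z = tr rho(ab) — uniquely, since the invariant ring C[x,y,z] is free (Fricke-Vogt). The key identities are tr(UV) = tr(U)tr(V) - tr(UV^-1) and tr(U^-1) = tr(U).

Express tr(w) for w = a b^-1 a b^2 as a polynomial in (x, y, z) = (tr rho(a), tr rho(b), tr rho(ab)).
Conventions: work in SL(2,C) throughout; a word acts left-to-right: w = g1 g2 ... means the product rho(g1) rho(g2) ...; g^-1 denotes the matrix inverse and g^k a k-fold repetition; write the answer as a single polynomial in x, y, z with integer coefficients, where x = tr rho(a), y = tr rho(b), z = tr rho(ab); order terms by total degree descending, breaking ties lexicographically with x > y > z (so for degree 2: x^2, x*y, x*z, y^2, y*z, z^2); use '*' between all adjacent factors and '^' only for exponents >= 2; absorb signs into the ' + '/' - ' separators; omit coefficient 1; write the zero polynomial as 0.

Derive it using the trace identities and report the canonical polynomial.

x*y^2*z - x^2*y - y^3 - y*z^2 + x*z + 3*y

apply: tr(b^2 a) = tr(b) tr(a b) - tr(a)   [square of b] = y*z - x
use: tr(b^2) = tr(b) tr(b) - tr(1)   [square of b] = y^2 - 2
tr(a b^2 a) = tr(a) tr(b^2 a) - tr(b^2)   [square of a] = x*y*z - x^2 - y^2 + 2
tr(a b a b) = tr(b a) tr(b a) - tr(1)   [split at a repeated b] = z^2 - 2
tr(a b a) = tr(a) tr(b a) - tr(b)   [square of a] = x*z - y
apply: tr(a b^2 a b) = tr(b) tr(a b a b) - tr(a b a)   [square of b] = y*z^2 - x*z - y
apply: tr(a b^-1 a b^2) = tr(a b^2 a) tr(b) - tr(a b^2 a b)   [inverse elimination on b] = x*y^2*z - x^2*y - y^3 - y*z^2 + x*z + 3*y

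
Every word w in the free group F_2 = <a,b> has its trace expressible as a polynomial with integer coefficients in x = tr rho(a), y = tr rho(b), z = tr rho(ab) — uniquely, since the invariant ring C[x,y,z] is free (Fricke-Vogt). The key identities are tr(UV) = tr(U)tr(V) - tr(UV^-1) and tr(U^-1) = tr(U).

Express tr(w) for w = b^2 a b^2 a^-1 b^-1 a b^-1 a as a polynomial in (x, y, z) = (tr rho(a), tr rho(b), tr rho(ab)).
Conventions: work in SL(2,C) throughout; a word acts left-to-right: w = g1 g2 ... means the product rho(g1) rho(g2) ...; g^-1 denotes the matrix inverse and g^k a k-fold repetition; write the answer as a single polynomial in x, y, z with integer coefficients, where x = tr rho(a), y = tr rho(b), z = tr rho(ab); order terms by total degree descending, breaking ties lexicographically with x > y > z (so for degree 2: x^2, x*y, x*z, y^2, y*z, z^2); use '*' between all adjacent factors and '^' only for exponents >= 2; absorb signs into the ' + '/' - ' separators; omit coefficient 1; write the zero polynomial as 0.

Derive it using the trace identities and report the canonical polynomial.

-x^2*y^4*z^2 + 2*x^3*y^3*z + x*y^5*z + 2*x*y^3*z^3 - x^4*y^2 - x^2*y^4 - 3*x^2*y^2*z^2 - y^4*z^2 - y^2*z^4 + x^3*y*z - 3*x*y^3*z + x*y*z^3 + 4*x^2*y^2 + 4*y^2*z^2 - 4*x*y*z + z^2 - 2

reduce: tr(a b a b) = tr(a b)*tr(a b) - tr(1)   [split at a repeated a] = z^2 - 2
so tr(a b a) = tr(a)*tr(b a) - tr(b)   [square of a] = x*z - y
tr(a b^2 a b) = tr(b)*tr(a b a b) - tr(a b a)   [square of b] = y*z^2 - x*z - y
tr(a^2) = tr(a)*tr(a) - tr(1)   [square of a] = x^2 - 2
reduce: tr(a b^2 a) = tr(b)*tr(a^2 b) - tr(a^2)   [square of b] = x*y*z - x^2 - y^2 + 2
reduce: tr(a b^2 a b^2) = tr(b)*tr(a b^2 a b) - tr(a b^2 a)   [square of b] = y^2*z^2 - 2*x*y*z + x^2 - 2
reduce: tr(b a b) = tr(b)*tr(a b) - tr(a)   [square of b] = y*z - x
reduce: tr(a b a^2 b) = tr(a)*tr(b a b a) - tr(b a b)   [square of a] = x*z^2 - y*z - x
so tr(a b a^2) = tr(a)*tr(a b a) - tr(a b)   [square of a] = x^2*z - x*y - z
so tr(a^2 b^2 a b) = tr(b)*tr(a b a^2 b) - tr(a b a^2)   [square of b] = x*y*z^2 - x^2*z - y^2*z + z
so tr(a^3) = tr(a)*tr(a^2) - tr(a)   [square of a] = x^3 - 3*x
tr(a^2 b^2 a) = tr(b)*tr(a^3 b) - tr(a^3)   [square of b] = x^2*y*z - x^3 - x*y^2 - y*z + 3*x
so tr(a^2 b^2 a b^2) = tr(b)*tr(a^2 b^2 a b) - tr(a^2 b^2 a)   [square of b] = x*y^2*z^2 - 2*x^2*y*z - y^3*z + x^3 + x*y^2 + 2*y*z - 3*x
tr(b a^2 b^2 a b^2) = tr(b)*tr(a^2 b^2 a b^2) - tr(a^2 b^2 a b)   [square of b] = x*y^3*z^2 - 2*x^2*y^2*z - y^4*z + x^3*y + x*y^3 - x*y*z^2 + x^2*z + 3*y^2*z - 3*x*y - z
tr(b a b a b a) = tr(b a b a)*tr(b a) - tr(a b)   [split at a repeated b] = z^3 - 3*z
so tr(a b a b a^2 b) = tr(a)*tr(b a b a b a) - tr(b a b a b)   [square of a] = x*z^3 - y*z^2 - 2*x*z + y
tr(a b a b a^2) = tr(a)*tr(a b a b a) - tr(a b a b)   [square of a] = x^2*z^2 - x*y*z - x^2 - z^2 + 2
tr(a b a^2 b^2 a b) = tr(b)*tr(a b a b a^2 b) - tr(a b a b a^2)   [square of b] = x*y*z^3 - x^2*z^2 - y^2*z^2 - x*y*z + x^2 + y^2 + z^2 - 2
reduce: tr(a^2 b a^2 b) = tr(a)*tr(b a^2 b a) - tr(b a^2 b)   [square of a] = x^2*z^2 - 2*x*y*z + y^2 - 2
reduce: tr(a^2 b a^2) = tr(a)*tr(a^2 b a) - tr(a^2 b)   [square of a] = x^3*z - x^2*y - 2*x*z + y
tr(a b a^2 b^2 a) = tr(b)*tr(a^2 b a^2 b) - tr(a^2 b a^2)   [square of b] = x^2*y*z^2 - x^3*z - 2*x*y^2*z + x^2*y + y^3 + 2*x*z - 3*y
so tr(b a^2 b^2 a b^2 a) = tr(b)*tr(a b a^2 b^2 a b) - tr(a b a^2 b^2 a)   [square of b] = x*y^2*z^3 - 2*x^2*y*z^2 - y^3*z^2 + x^3*z + x*y^2*z + y*z^2 - 2*x*z + y
tr(a^2 b^2 a b^2 a^-1 b) = tr(b a^2 b^2 a b^2)*tr(a) - tr(b a^2 b^2 a b^2 a)   [inverse elimination on a] = x^2*y^3*z^2 - 2*x^3*y^2*z - x*y^4*z - x*y^2*z^3 + x^4*y + x^2*y^3 + x^2*y*z^2 + y^3*z^2 + 2*x*y^2*z - 3*x^2*y - y*z^2 + x*z - y
tr(a b^2 a b^2 a^-1 b^-1 a) = tr(a^2 b^2 a b^2 a^-1)*tr(b) - tr(a^2 b^2 a b^2 a^-1 b)   [inverse elimination on b] = -x^2*y^3*z^2 + 2*x^3*y^2*z + x*y^4*z + x*y^2*z^3 - x^4*y - x^2*y^3 - x^2*y*z^2 - 4*x*y^2*z + 4*x^2*y + y*z^2 - x*z - y
so tr(b a b^2 a b^2) = tr(b)*tr(a b^2 a b^2) - tr(a b^2 a b)   [square of b] = y^3*z^2 - 2*x*y^2*z + x^2*y - y*z^2 + x*z - y
reduce: tr(a b a b a b^2) = tr(b)*tr(a b a b a b) - tr(a b a b a)   [square of b] = y*z^3 - x*z^2 - 2*y*z + x
reduce: tr(a b^3 a b a b) = tr(b)*tr(a b a b a b^2) - tr(a b a b a b)   [square of b] = y^2*z^3 - x*y*z^2 - 2*y^2*z - z^3 + x*y + 3*z
so tr(a b^3 a b a) = tr(b)*tr(b a b a^2 b) - tr(b a b a^2)   [square of b] = x*y^2*z^2 - x^2*y*z - y^3*z - x*z^2 + 2*y*z + x
so tr(b a b a b^2 a b^2) = tr(b)*tr(a b^3 a b a b) - tr(a b^3 a b a)   [square of b] = y^3*z^3 - 2*x*y^2*z^2 + x^2*y*z - y^3*z - y*z^3 + x*y^2 + x*z^2 + y*z - x
tr(a b a b a b a b) = tr(b a b a)*tr(b a b a) - tr(1)   [split at a repeated b] = z^4 - 4*z^2 + 2
tr(a b^2 a b a b a b) = tr(b)*tr(a b a b a b a b) - tr(a b a b a b a)   [square of b] = y*z^4 - x*z^3 - 3*y*z^2 + 2*x*z + y
tr(b a b a b^2 a b^2 a) = tr(b)*tr(a b^2 a b a b a b) - tr(a b^2 a b a b a)   [square of b] = y^2*z^4 - 2*x*y*z^3 + x^2*z^2 - 2*y^2*z^2 + 3*x*y*z - x^2 - z^2 + 2
tr(a b a b^2 a b^2 a^-1 b) = tr(b a b a b^2 a b^2)*tr(a) - tr(b a b a b^2 a b^2 a)   [inverse elimination on a] = x*y^3*z^3 - 2*x^2*y^2*z^2 - y^2*z^4 + x^3*y*z - x*y^3*z + x*y*z^3 + x^2*y^2 + 2*y^2*z^2 - 2*x*y*z + z^2 - 2
so tr(a b^2 a b^2 a^-1 b^-1 a b) = tr(a b a b^2 a b^2 a^-1)*tr(b) - tr(a b a b^2 a b^2 a^-1 b)   [inverse elimination on b] = -x*y^3*z^3 + 2*x^2*y^2*z^2 + y^4*z^2 + y^2*z^4 - x^3*y*z - x*y^3*z - x*y*z^3 - 3*y^2*z^2 + 3*x*y*z - y^2 - z^2 + 2
tr(b^2 a b^2 a^-1 b^-1 a b^-1 a) = tr(a b^2 a b^2 a^-1 b^-1 a)*tr(b) - tr(a b^2 a b^2 a^-1 b^-1 a b)   [inverse elimination on b] = -x^2*y^4*z^2 + 2*x^3*y^3*z + x*y^5*z + 2*x*y^3*z^3 - x^4*y^2 - x^2*y^4 - 3*x^2*y^2*z^2 - y^4*z^2 - y^2*z^4 + x^3*y*z - 3*x*y^3*z + x*y*z^3 + 4*x^2*y^2 + 4*y^2*z^2 - 4*x*y*z + z^2 - 2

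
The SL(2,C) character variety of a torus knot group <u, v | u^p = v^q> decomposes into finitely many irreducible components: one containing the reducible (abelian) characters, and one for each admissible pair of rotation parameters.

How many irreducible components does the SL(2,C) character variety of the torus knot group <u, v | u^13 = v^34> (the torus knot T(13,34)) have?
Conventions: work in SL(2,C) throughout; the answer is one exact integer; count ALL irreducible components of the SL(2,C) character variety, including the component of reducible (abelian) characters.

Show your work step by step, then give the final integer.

199

In the torus knot group T(13,34), u^13 = v^34 is central, so an irreducible representation sends it to +I or -I (Schur).
This locks tr(u) to 2*cos(pi*alpha/13), alpha in 1..12, and tr(v) to 2*cos(pi*beta/34), beta in 1..33, on each component of irreducible characters.
u^13 = (-1)^alpha I and v^34 = (-1)^beta I must agree, so alpha and beta have equal parity.
Enumerate parity-matched pairs: 6*17 odd-odd plus 6*16 even-even gives 198.
Total: 198 irreducible-character components + 1 reducible (abelian) component = 199.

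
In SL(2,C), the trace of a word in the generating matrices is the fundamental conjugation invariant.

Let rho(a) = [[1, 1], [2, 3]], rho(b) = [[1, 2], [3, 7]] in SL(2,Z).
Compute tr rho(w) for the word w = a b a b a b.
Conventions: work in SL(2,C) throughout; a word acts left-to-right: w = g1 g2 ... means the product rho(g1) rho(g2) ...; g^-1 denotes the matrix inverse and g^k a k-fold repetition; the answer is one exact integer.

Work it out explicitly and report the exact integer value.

24302

rho(a) = [[1, 1], [2, 3]]
... * rho(b) = [[1, 2], [3, 7]]  ->  [[4, 9], [11, 25]]
... * rho(a) = [[1, 1], [2, 3]]  ->  [[22, 31], [61, 86]]
... * rho(b) = [[1, 2], [3, 7]]  ->  [[115, 261], [319, 724]]
... * rho(a) = [[1, 1], [2, 3]]  ->  [[637, 898], [1767, 2491]]
... * rho(b) = [[1, 2], [3, 7]]  ->  [[3331, 7560], [9240, 20971]]
tr = 3331 + 20971 = 24302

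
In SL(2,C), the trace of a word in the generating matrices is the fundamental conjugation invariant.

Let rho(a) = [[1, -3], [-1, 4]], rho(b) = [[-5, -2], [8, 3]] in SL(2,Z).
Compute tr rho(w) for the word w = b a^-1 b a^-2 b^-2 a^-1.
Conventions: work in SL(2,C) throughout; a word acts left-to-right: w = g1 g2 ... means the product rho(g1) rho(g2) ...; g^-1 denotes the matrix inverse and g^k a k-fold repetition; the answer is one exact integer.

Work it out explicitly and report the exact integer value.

3127

rho(b) = [[-5, -2], [8, 3]]
... * rho(a^-1) = [[4, 3], [1, 1]]  ->  [[-22, -17], [35, 27]]
... * rho(b) = [[-5, -2], [8, 3]]  ->  [[-26, -7], [41, 11]]
... * rho(a^-1) = [[4, 3], [1, 1]]  ->  [[-111, -85], [175, 134]]
... * rho(a^-1) = [[4, 3], [1, 1]]  ->  [[-529, -418], [834, 659]]
... * rho(b^-1) = [[3, 2], [-8, -5]]  ->  [[1757, 1032], [-2770, -1627]]
... * rho(b^-1) = [[3, 2], [-8, -5]]  ->  [[-2985, -1646], [4706, 2595]]
... * rho(a^-1) = [[4, 3], [1, 1]]  ->  [[-13586, -10601], [21419, 16713]]
tr = -13586 + 16713 = 3127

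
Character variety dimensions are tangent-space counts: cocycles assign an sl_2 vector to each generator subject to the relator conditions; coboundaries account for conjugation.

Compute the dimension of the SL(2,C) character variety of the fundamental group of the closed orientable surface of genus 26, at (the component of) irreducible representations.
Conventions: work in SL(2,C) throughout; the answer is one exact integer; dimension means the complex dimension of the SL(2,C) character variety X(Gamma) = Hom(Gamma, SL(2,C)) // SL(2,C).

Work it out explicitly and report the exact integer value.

pi_1 of the closed genus-26 surface has 52 generators bound by the single product-of-commutators relator.
Unconstrained cocycle data is one sl_2 vector per generator (156 dimensions), cut by the relator condition d_2(z) = 0.
d_2 is surjective at irreducible rho (its cokernel H^2 is dual to H^0 = 0), so dim Z^1 = 156 - 3 = 153.
dim B^1 = 3 (coboundaries, injective at irreducible rho).
Hence dim X = 153 - 3 = 150.

150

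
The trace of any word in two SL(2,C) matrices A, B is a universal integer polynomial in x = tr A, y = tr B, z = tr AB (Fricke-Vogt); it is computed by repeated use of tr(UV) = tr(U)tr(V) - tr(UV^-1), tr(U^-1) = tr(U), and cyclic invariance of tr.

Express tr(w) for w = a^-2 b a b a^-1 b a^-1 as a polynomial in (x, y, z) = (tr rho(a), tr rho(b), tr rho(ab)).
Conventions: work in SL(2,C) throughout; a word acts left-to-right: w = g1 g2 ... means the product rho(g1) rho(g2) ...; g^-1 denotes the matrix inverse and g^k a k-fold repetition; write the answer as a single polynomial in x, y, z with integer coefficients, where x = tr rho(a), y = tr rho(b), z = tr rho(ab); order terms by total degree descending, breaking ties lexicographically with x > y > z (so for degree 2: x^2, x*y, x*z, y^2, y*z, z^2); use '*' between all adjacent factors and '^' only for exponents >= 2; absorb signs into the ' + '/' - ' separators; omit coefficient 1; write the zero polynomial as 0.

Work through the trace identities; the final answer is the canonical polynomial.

tr(a b^2) = tr(b) tr(a b) - tr(a)  (reduce the b square) = y*z - x
tr(b^2 a b) = tr(b) tr(a b^2) - tr(a b)  (reduce the b square) = y^2*z - x*y - z
tr(a b a b) = tr(b a) tr(b a) - tr(1)  (split on b) = z^2 - 2
tr(a b a) = tr(a) tr(b a) - tr(b)  (reduce the a square) = x*z - y
tr(b^2 a b a) = tr(b) tr(a b a b) - tr(a b a)  (reduce the b square) = y*z^2 - x*z - y
tr(b a b a^-1 b) = tr(b^2 a b) tr(a) - tr(b^2 a b a)  (eliminate a^-1) = x*y^2*z - x^2*y - y*z^2 + y
tr(b a b a b a) = tr(b a b a) tr(b a) - tr(a b)  (split on b) = z^3 - 3*z
tr(b a b a^-1 b a) = tr(b a b a b) tr(a) - tr(b a b a b a)  (eliminate a^-1) = x*y*z^2 - x^2*z - z^3 - x*y + 3*z
tr(a^-1 b a b a^-1 b) = tr(b a b a^-1 b) tr(a) - tr(b a b a^-1 b a)  (eliminate a^-1) = x^2*y^2*z - x^3*y - 2*x*y*z^2 + x^2*z + z^3 + 2*x*y - 3*z
tr(a^-1 b a b a^-1 b a^-1) = tr(a^-1 b a b a^-1 b) tr(a) - tr(a^-1 b a b a^-1 b a)  (eliminate a^-1) = x^3*y^2*z - x^4*y - 2*x^2*y*z^2 + x^3*z - x*y^2*z + x*z^3 + 3*x^2*y + y*z^2 - 3*x*z - y
tr(a^-2 b a b a^-1 b a^-1) = tr(a^-1 b a b a^-1 b a^-1) tr(a) - tr(a^-1 b a b a^-1 b)  (eliminate a^-1) = x^4*y^2*z - x^5*y - 2*x^3*y*z^2 + x^4*z - 2*x^2*y^2*z + x^2*z^3 + 4*x^3*y + 3*x*y*z^2 - 4*x^2*z - z^3 - 3*x*y + 3*z

x^4*y^2*z - x^5*y - 2*x^3*y*z^2 + x^4*z - 2*x^2*y^2*z + x^2*z^3 + 4*x^3*y + 3*x*y*z^2 - 4*x^2*z - z^3 - 3*x*y + 3*z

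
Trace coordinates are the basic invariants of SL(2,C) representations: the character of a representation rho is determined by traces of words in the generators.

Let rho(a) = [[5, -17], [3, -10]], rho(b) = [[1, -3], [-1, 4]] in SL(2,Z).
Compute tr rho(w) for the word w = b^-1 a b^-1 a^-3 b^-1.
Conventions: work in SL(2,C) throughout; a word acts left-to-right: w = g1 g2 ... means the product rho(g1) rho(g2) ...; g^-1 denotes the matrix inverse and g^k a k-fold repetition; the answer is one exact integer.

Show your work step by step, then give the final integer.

-8995

rho(b^-1) = [[4, 3], [1, 1]]
... * rho(a) = [[5, -17], [3, -10]]  ->  [[29, -98], [8, -27]]
... * rho(b^-1) = [[4, 3], [1, 1]]  ->  [[18, -11], [5, -3]]
... * rho(a^-1) = [[-10, 17], [-3, 5]]  ->  [[-147, 251], [-41, 70]]
... * rho(a^-1) = [[-10, 17], [-3, 5]]  ->  [[717, -1244], [200, -347]]
... * rho(a^-1) = [[-10, 17], [-3, 5]]  ->  [[-3438, 5969], [-959, 1665]]
... * rho(b^-1) = [[4, 3], [1, 1]]  ->  [[-7783, -4345], [-2171, -1212]]
tr = -7783 + -1212 = -8995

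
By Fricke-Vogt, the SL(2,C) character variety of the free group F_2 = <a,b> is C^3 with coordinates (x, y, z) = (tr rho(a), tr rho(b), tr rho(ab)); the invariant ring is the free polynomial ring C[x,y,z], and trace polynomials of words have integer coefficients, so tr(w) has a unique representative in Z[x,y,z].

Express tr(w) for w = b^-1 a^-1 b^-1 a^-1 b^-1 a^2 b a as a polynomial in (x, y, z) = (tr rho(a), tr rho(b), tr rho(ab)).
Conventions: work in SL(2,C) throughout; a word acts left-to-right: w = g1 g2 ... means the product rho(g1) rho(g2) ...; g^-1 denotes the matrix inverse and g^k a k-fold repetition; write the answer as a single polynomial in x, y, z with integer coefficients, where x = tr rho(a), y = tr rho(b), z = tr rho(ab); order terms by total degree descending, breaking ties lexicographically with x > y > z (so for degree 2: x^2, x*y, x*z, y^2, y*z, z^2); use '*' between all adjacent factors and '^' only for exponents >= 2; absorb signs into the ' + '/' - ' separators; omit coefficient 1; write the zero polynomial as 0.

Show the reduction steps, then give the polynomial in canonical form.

trace(a b a) = trace(a) * trace(b a) - trace(b)   [square of a] = x*z - y
trace(a b a b) = trace(a b) * trace(a b) - trace(1)   [split at a repeated a] = z^2 - 2
use: trace(b^-1 a b a) = trace(a b a) * trace(b) - trace(a b a b)   [inverse elimination on b] = x*y*z - y^2 - z^2 + 2
trace(b^-1 a b a b^-1) = trace(b^-1 a b a) * trace(b) - trace(b^-1 a b a b)   [inverse elimination on b] = x*y^2*z - y^3 - y*z^2 - x*z + 3*y
trace(a b a^2) = trace(a) * trace(b a^2) - trace(b a)   [square of a] = x^2*z - x*y - z
apply: trace(b a b) = trace(b) * trace(a b) - trace(a)   [square of b] = y*z - x
apply: trace(a b a^2 b) = trace(a) * trace(b a b a) - trace(b a b)   [square of a] = x*z^2 - y*z - x
trace(a b^-1 a b a) = trace(a b a^2) * trace(b) - trace(a b a^2 b)   [inverse elimination on b] = x^2*y*z - x*y^2 - x*z^2 + x
trace(a b a b a b) = trace(a b) * trace(a b a b) - trace(a^-1 b^-1)   [split at a repeated a] = z^3 - 3*z
use: trace(a b^-1 a b a b) = trace(a b a b a) * trace(b) - trace(a b a b a b)   [inverse elimination on b] = x*y*z^2 - y^2*z - z^3 - x*y + 3*z
use: trace(b^-1 a b a b^-1 a) = trace(a b^-1 a b a) * trace(b) - trace(a b^-1 a b a b)   [inverse elimination on b] = x^2*y^2*z - x*y^3 - 2*x*y*z^2 + y^2*z + z^3 + 2*x*y - 3*z
trace(a b a b^-1 a^-1 b^-1) = trace(b^-1 a b a b^-1) * trace(a) - trace(b^-1 a b a b^-1 a)   [inverse elimination on a] = x*y*z^2 - x^2*z - y^2*z - z^3 + x*y + 3*z
use: trace(b^2) = trace(b) * trace(b) - trace(1)   [square of b] = y^2 - 2
use: trace(b a^2 b) = trace(a) * trace(b^2 a) - trace(b^2)   [square of a] = x*y*z - x^2 - y^2 + 2
trace(a^-1 b a^2 b) = trace(b a^2 b) * trace(a) - trace(b a^2 b a)   [inverse elimination on a] = x^2*y*z - x^3 - x*y^2 - x*z^2 + y*z + 3*x
trace(b a^2 b a b) = trace(b) * trace(a^2 b a b) - trace(a^2 b a)   [square of b] = x*y*z^2 - x^2*z - y^2*z + z
use: trace(b a b a b) = trace(b) * trace(a b a b) - trace(a b a)   [square of b] = y*z^2 - x*z - y
trace(b a^2 b a b a) = trace(a) * trace(b a b a b a) - trace(b a b a b)   [square of a] = x*z^3 - y*z^2 - 2*x*z + y
trace(a^-1 b a^2 b a b) = trace(b a^2 b a b) * trace(a) - trace(b a^2 b a b a)   [inverse elimination on a] = x^2*y*z^2 - x^3*z - x*y^2*z - x*z^3 + y*z^2 + 3*x*z - y
use: trace(a^-2 b a^2 b a b) = trace(a^-1 b a^2 b a b) * trace(a) - trace(a^-1 b a^2 b a b a)   [inverse elimination on a] = x^3*y*z^2 - x^4*z - x^2*y^2*z - x^2*z^3 + 4*x^2*z + y^2*z - x*y - z
apply: trace(a^-1 b a^2 b a b^-1 a^-1) = trace(a^-2 b a^2 b a) * trace(b) - trace(a^-2 b a^2 b a b)   [inverse elimination on b] = -x^3*y*z^2 + x^4*z + 2*x^2*y^2*z + x^2*z^3 - x^3*y - x*y^3 - x*y*z^2 - 4*x^2*z + 4*x*y + z
trace(b^2 a b) = trace(b) * trace(a b^2) - trace(a b)   [square of b] = y^2*z - x*y - z
trace(b a^2 b^2 a) = trace(a) * trace(b^2 a b a) - trace(b^2 a b)   [square of a] = x*y*z^2 - x^2*z - y^2*z + z
trace(b^3) = trace(b) * trace(b^2) - trace(b)   [square of b] = y^3 - 3*y
use: trace(b a^2 b^2) = trace(a) * trace(b^3 a) - trace(b^3)   [square of a] = x*y^2*z - x^2*y - y^3 - x*z + 3*y
trace(a b^2 a^2 b a) = trace(a) * trace(b a^2 b^2 a) - trace(b a^2 b^2)   [square of a] = x^2*y*z^2 - x^3*z - 2*x*y^2*z + x^2*y + y^3 + 2*x*z - 3*y
apply: trace(a^2 b a b a) = trace(a) * trace(a b a b a) - trace(a b a b)   [square of a] = x^2*z^2 - x*y*z - x^2 - z^2 + 2
use: trace(a b^2 a^2 b a b) = trace(b) * trace(a^2 b a b a b) - trace(a^2 b a b a)   [square of b] = x*y*z^3 - x^2*z^2 - y^2*z^2 - x*y*z + x^2 + y^2 + z^2 - 2
apply: trace(b^2 a^2 b a b^-1 a) = trace(a b^2 a^2 b a) * trace(b) - trace(a b^2 a^2 b a b)   [inverse elimination on b] = x^2*y^2*z^2 - x^3*y*z - 2*x*y^3*z - x*y*z^3 + x^2*y^2 + x^2*z^2 + y^4 + y^2*z^2 + 3*x*y*z - x^2 - 4*y^2 - z^2 + 2
use: trace(b a^2 b a b^-1 a^-1 b) = trace(b^2 a^2 b a b^-1) * trace(a) - trace(b^2 a^2 b a b^-1 a)   [inverse elimination on a] = -x^2*y^2*z^2 + x^3*y*z + 2*x*y^3*z + x*y*z^3 - x^2*y^2 - y^4 - y^2*z^2 - 4*x*y*z + 4*y^2 + z^2 - 2
use: trace(a b a^2 b a) = trace(a) * trace(b a^2 b a) - trace(b a^2 b)   [square of a] = x^2*z^2 - 2*x*y*z + y^2 - 2
trace(b a b a^2 b a b) = trace(b) * trace(a b a^2 b a b) - trace(a b a^2 b a)   [square of b] = x*y*z^3 - x^2*z^2 - y^2*z^2 + 2
apply: trace(b a b a b a b a) = trace(a b a b a b) * trace(a b) - trace(b a b a)   [split at a repeated a] = z^4 - 4*z^2 + 2
trace(b a b a b a b) = trace(b) * trace(a b a b a b) - trace(a b a b a)   [square of b] = y*z^3 - x*z^2 - 2*y*z + x
trace(b a b a^2 b a b a) = trace(a) * trace(b a b a b a b a) - trace(b a b a b a b)   [square of a] = x*z^4 - y*z^3 - 3*x*z^2 + 2*y*z + x
use: trace(a^-1 b a b a^2 b a b) = trace(b a b a^2 b a b) * trace(a) - trace(b a b a^2 b a b a)   [inverse elimination on a] = x^2*y*z^3 - x^3*z^2 - x*y^2*z^2 - x*z^4 + y*z^3 + 3*x*z^2 - 2*y*z + x
trace(b a^2 b a b^-1 a^-1 b a) = trace(a^-1 b a b a^2 b a) * trace(b) - trace(a^-1 b a b a^2 b a b)   [inverse elimination on b] = -x^2*y*z^3 + x^3*z^2 + 2*x*y^2*z^2 + x*z^4 - x^2*y*z - y^3*z - y*z^3 - 3*x*z^2 + 3*y*z - x
apply: trace(a^-1 b a^2 b a b^-1 a^-1 b) = trace(b a^2 b a b^-1 a^-1 b) * trace(a) - trace(b a^2 b a b^-1 a^-1 b a)   [inverse elimination on a] = -x^3*y^2*z^2 + x^4*y*z + 2*x^2*y^3*z + 2*x^2*y*z^3 - x^3*y^2 - x^3*z^2 - x*y^4 - 3*x*y^2*z^2 - x*z^4 - 3*x^2*y*z + y^3*z + y*z^3 + 4*x*y^2 + 4*x*z^2 - 3*y*z - x
trace(a^2 b a b^-1 a^-1 b^-1 a^-1 b) = trace(a^-1 b a^2 b a b^-1 a^-1) * trace(b) - trace(a^-1 b a^2 b a b^-1 a^-1 b)   [inverse elimination on b] = -x^2*y*z^3 + x^3*z^2 + 2*x*y^2*z^2 + x*z^4 - x^2*y*z - y^3*z - y*z^3 - 4*x*z^2 + 4*y*z + x
trace(b^-1 a^-1 b^-1 a^-1 b^-1 a^2 b a) = trace(a^2 b a b^-1 a^-1 b^-1 a^-1) * trace(b) - trace(a^2 b a b^-1 a^-1 b^-1 a^-1 b)   [inverse elimination on b] = x^2*y*z^3 - x^3*z^2 - x*y^2*z^2 - x*z^4 + x*y^2 + 4*x*z^2 - y*z - x

x^2*y*z^3 - x^3*z^2 - x*y^2*z^2 - x*z^4 + x*y^2 + 4*x*z^2 - y*z - x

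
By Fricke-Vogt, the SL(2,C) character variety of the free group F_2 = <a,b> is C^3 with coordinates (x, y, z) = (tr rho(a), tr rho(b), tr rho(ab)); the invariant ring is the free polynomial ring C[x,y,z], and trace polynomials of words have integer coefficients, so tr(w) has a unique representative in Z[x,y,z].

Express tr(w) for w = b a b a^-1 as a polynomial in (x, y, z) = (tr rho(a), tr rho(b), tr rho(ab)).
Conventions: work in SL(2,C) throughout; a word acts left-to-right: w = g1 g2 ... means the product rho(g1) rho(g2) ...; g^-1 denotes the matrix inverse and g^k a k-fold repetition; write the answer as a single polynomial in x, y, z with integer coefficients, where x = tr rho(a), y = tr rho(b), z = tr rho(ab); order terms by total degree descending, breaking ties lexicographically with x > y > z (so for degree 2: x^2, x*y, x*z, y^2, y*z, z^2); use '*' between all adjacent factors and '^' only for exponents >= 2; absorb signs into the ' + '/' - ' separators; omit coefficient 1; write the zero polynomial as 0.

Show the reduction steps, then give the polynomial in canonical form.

x*y*z - x^2 - z^2 + 2

trace(b a b) = trace(b)*trace(a b) - trace(a)  (reduce the b square) = y*z - x
trace(b a b a) = trace(b a)*trace(b a) - trace(1)  (split on b) = z^2 - 2
trace(b a b a^-1) = trace(b a b)*trace(a) - trace(b a b a)  (eliminate a^-1) = x*y*z - x^2 - z^2 + 2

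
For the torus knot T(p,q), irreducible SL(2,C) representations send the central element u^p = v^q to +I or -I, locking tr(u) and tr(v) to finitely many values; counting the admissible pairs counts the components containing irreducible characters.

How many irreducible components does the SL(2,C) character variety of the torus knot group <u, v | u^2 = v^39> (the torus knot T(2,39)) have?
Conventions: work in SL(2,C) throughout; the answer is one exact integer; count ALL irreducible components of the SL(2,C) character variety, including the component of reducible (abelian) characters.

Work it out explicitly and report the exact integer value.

In the torus knot group T(2,39), u^2 = v^39 is central, so an irreducible representation sends it to +I or -I (Schur).
This locks tr(u) to 2*cos(pi*alpha/2), alpha in 1..1, and tr(v) to 2*cos(pi*beta/39), beta in 1..38, on each component of irreducible characters.
The two central values (-1)^alpha I and (-1)^beta I must be the same matrix, so alpha and beta share a parity.
Enumerate parity-matched pairs: 1*19 odd-odd plus 0*19 even-even gives 19.
Total: 19 irreducible-character components + 1 reducible (abelian) component = 20.

20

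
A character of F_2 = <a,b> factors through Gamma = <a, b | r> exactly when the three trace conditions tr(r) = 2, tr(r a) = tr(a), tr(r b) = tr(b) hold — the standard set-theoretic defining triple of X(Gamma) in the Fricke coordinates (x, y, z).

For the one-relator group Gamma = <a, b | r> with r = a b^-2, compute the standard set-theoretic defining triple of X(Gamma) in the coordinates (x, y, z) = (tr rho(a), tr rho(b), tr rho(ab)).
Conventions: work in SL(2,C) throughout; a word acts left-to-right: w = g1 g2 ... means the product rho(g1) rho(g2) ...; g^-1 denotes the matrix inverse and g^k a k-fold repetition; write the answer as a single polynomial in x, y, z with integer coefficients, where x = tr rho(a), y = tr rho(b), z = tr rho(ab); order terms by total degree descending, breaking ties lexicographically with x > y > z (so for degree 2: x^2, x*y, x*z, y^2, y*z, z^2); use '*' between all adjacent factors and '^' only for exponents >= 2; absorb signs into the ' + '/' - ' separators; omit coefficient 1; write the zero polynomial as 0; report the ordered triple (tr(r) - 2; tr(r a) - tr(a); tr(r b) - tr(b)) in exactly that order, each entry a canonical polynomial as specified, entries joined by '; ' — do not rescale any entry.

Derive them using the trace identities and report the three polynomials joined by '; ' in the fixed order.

x*y^2 - y*z - x - 2; x^2*y^2 - x*y*z - x^2 - y^2 - x + 2; x*y - y - z

trace(b^-1 a) = trace(a) * trace(b) - trace(a b)   [inverse elimination on b] = x*y - z
trace(a b^-2) = trace(b^-1 a) * trace(b) - trace(b^-1 a b)   [inverse elimination on b] = x*y^2 - y*z - x
trace(a^2) = trace(a) * trace(a) - trace(1) = x^2 - 2
trace(a^2 b) = trace(a) * trace(b a) - trace(b) = x*z - y
trace(a^2 b^-1) = trace(a^2) * trace(b) - trace(a^2 b) = x^2*y - x*z - y
trace(a b^-2 a) = trace(a^2 b^-1) * trace(b) - trace(a^2) = x^2*y^2 - x*y*z - x^2 - y^2 + 2
assemble the triple (trace(r) - 2; trace(r a) - x; trace(r b) - y)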